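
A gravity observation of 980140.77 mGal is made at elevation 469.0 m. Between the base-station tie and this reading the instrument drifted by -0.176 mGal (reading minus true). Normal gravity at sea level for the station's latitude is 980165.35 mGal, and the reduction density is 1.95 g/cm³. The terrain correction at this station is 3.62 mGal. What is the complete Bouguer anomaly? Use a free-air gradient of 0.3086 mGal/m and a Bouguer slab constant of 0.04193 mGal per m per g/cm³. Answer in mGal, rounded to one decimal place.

85.6

Drift-corrected reading = 980140.77 − (-0.176) = 980140.946 mGal
Free-air correction = 0.3086 × 469.0 = 144.73 mGal
Free-air anomaly = 980140.946 − 980165.35 + (144.73) = 120.326 mGal
Bouguer slab correction = 0.04193 × 1.95 × 469.0 = 38.35 mGal
Simple Bouguer anomaly = 120.326 − (38.35) = 81.976 mGal
Complete Bouguer anomaly = 81.976 + 3.62 = 85.596 mGal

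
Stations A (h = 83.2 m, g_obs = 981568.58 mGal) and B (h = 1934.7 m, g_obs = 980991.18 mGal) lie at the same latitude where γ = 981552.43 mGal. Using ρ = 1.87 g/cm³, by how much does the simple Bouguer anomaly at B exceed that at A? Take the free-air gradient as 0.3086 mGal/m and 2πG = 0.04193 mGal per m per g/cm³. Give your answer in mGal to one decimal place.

Δg_SB(A) = 981568.58 − 981552.43 + 0.3086×83.2 − 0.04193×1.87×83.2 = 35.30 mGal
Δg_SB(B) = 980991.18 − 981552.43 + 0.3086×1934.7 − 0.04193×1.87×1934.7 = -115.90 mGal
Difference = -115.90 − (35.30) = -151.20 mGal

-151.2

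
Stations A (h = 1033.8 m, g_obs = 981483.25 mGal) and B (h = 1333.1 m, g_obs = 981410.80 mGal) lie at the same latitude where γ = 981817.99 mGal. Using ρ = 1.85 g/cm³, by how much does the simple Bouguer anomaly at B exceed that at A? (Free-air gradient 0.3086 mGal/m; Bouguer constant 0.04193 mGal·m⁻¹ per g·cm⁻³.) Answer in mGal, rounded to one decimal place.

Δg_SB(A) = 981483.25 − 981817.99 + 0.3086×1033.8 − 0.04193×1.85×1033.8 = -95.90 mGal
Δg_SB(B) = 981410.80 − 981817.99 + 0.3086×1333.1 − 0.04193×1.85×1333.1 = -99.20 mGal
Difference = -99.20 − (-95.90) = -3.30 mGal

-3.3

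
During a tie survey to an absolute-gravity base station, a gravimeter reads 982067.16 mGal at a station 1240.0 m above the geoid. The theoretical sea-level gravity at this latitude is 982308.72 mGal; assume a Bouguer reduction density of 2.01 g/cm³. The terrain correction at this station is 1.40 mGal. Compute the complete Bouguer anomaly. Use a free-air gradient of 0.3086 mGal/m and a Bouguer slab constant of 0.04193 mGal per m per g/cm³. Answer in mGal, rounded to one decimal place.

Free-air correction = 0.3086 × 1240.0 = 382.66 mGal
Free-air anomaly = 982067.16 − 982308.72 + (382.66) = 141.10 mGal
Bouguer slab correction = 0.04193 × 2.01 × 1240.0 = 104.51 mGal
Simple Bouguer anomaly = 141.10 − (104.51) = 36.59 mGal
Complete Bouguer anomaly = 36.59 + 1.40 = 37.99 mGal

38.0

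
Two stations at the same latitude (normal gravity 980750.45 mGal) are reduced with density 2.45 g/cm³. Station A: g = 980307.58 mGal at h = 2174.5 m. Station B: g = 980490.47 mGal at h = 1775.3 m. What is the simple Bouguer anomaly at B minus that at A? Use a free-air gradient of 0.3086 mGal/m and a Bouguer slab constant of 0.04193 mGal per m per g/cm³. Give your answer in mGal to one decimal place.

Δg_SB(A) = 980307.58 − 980750.45 + 0.3086×2174.5 − 0.04193×2.45×2174.5 = 4.80 mGal
Δg_SB(B) = 980490.47 − 980750.45 + 0.3086×1775.3 − 0.04193×2.45×1775.3 = 105.50 mGal
Difference = 105.50 − (4.80) = 100.70 mGal

100.7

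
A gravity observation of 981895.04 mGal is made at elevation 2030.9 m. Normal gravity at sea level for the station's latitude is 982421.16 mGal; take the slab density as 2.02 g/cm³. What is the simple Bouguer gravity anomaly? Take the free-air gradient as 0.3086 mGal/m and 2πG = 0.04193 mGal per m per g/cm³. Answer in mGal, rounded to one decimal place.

-71.4

Free-air correction = 0.3086 × 2030.9 = 626.74 mGal
Free-air anomaly = 981895.04 − 982421.16 + (626.74) = 100.62 mGal
Bouguer slab correction = 0.04193 × 2.02 × 2030.9 = 172.01 mGal
Simple Bouguer anomaly = 100.62 − (172.01) = -71.39 mGal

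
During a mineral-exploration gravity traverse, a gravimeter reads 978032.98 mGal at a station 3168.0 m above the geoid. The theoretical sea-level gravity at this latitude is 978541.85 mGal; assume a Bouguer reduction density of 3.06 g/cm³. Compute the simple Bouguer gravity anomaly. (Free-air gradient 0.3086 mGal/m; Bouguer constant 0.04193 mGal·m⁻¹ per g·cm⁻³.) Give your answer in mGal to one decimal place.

Free-air correction = 0.3086 × 3168.0 = 977.64 mGal
Free-air anomaly = 978032.98 − 978541.85 + (977.64) = 468.77 mGal
Bouguer slab correction = 0.04193 × 3.06 × 3168.0 = 406.47 mGal
Simple Bouguer anomaly = 468.77 − (406.47) = 62.30 mGal

62.3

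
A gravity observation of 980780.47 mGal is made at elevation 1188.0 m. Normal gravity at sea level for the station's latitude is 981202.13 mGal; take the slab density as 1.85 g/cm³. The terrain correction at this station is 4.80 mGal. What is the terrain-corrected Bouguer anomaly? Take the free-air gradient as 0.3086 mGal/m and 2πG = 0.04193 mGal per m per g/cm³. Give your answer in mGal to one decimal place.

Free-air correction = 0.3086 × 1188.0 = 366.62 mGal
Free-air anomaly = 980780.47 − 981202.13 + (366.62) = -55.04 mGal
Bouguer slab correction = 0.04193 × 1.85 × 1188.0 = 92.15 mGal
Simple Bouguer anomaly = -55.04 − (92.15) = -147.19 mGal
Complete Bouguer anomaly = -147.19 + 4.80 = -142.39 mGal

-142.4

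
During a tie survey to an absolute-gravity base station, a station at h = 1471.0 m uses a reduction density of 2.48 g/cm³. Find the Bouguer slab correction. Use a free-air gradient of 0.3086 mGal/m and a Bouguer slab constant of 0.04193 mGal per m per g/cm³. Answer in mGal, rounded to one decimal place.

153.0

Bouguer slab correction = 0.04193 × 2.48 × 1471.0 = 153.0 mGal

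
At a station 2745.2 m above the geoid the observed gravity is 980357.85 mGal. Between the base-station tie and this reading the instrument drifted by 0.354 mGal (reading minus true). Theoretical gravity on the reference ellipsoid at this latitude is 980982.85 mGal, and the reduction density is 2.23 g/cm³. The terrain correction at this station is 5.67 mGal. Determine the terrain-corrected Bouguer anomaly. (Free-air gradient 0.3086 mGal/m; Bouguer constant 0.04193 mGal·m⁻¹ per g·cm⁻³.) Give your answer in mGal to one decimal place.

-29.2

Drift-corrected reading = 980357.85 − (0.354) = 980357.496 mGal
Free-air correction = 0.3086 × 2745.2 = 847.17 mGal
Free-air anomaly = 980357.496 − 980982.85 + (847.17) = 221.816 mGal
Bouguer slab correction = 0.04193 × 2.23 × 2745.2 = 256.69 mGal
Simple Bouguer anomaly = 221.816 − (256.69) = -34.874 mGal
Complete Bouguer anomaly = -34.874 + 5.67 = -29.204 mGal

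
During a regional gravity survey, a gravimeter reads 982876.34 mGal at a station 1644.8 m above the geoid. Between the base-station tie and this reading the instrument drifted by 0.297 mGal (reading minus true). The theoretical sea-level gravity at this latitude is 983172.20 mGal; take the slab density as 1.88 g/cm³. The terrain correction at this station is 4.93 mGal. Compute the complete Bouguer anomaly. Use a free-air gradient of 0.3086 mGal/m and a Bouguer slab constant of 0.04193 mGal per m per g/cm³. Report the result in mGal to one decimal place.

Drift-corrected reading = 982876.34 − (0.297) = 982876.043 mGal
Free-air correction = 0.3086 × 1644.8 = 507.59 mGal
Free-air anomaly = 982876.043 − 983172.20 + (507.59) = 211.433 mGal
Bouguer slab correction = 0.04193 × 1.88 × 1644.8 = 129.66 mGal
Simple Bouguer anomaly = 211.433 − (129.66) = 81.773 mGal
Complete Bouguer anomaly = 81.773 + 4.93 = 86.703 mGal

86.7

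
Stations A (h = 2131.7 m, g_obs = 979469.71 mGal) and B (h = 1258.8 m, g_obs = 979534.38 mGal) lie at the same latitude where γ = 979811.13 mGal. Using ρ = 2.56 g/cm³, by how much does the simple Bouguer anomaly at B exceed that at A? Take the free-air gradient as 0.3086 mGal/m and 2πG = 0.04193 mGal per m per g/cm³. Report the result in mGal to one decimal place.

Δg_SB(A) = 979469.71 − 979811.13 + 0.3086×2131.7 − 0.04193×2.56×2131.7 = 87.60 mGal
Δg_SB(B) = 979534.38 − 979811.13 + 0.3086×1258.8 − 0.04193×2.56×1258.8 = -23.40 mGal
Difference = -23.40 − (87.60) = -111.00 mGal

-111.0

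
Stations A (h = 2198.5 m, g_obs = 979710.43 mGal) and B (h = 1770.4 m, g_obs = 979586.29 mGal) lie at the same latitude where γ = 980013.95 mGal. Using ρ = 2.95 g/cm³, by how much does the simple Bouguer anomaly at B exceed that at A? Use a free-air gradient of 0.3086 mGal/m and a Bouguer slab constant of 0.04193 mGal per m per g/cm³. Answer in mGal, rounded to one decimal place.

-203.3

Δg_SB(A) = 979710.43 − 980013.95 + 0.3086×2198.5 − 0.04193×2.95×2198.5 = 103.00 mGal
Δg_SB(B) = 979586.29 − 980013.95 + 0.3086×1770.4 − 0.04193×2.95×1770.4 = -100.30 mGal
Difference = -100.30 − (103.00) = -203.30 mGal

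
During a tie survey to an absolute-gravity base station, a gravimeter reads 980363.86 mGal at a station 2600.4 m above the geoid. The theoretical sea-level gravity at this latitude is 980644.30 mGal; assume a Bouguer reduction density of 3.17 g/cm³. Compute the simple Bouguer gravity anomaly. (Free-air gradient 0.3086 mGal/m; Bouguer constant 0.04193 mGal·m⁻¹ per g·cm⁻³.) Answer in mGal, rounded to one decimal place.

Free-air correction = 0.3086 × 2600.4 = 802.48 mGal
Free-air anomaly = 980363.86 − 980644.30 + (802.48) = 522.04 mGal
Bouguer slab correction = 0.04193 × 3.17 × 2600.4 = 345.64 mGal
Simple Bouguer anomaly = 522.04 − (345.64) = 176.40 mGal

176.4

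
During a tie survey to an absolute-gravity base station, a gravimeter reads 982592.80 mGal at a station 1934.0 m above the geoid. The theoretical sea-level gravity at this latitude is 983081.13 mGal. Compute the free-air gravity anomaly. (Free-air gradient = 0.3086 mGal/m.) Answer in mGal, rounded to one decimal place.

108.5

Free-air correction = 0.3086 × 1934.0 = 596.83 mGal
Free-air anomaly = 982592.80 − 983081.13 + (596.83) = 108.50 mGal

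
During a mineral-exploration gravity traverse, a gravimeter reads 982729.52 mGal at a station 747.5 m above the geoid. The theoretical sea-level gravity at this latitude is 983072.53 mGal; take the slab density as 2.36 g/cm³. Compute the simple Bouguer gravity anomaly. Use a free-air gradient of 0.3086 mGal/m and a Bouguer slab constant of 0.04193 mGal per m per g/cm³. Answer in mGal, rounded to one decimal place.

-186.3

Free-air correction = 0.3086 × 747.5 = 230.68 mGal
Free-air anomaly = 982729.52 − 983072.53 + (230.68) = -112.33 mGal
Bouguer slab correction = 0.04193 × 2.36 × 747.5 = 73.97 mGal
Simple Bouguer anomaly = -112.33 − (73.97) = -186.30 mGal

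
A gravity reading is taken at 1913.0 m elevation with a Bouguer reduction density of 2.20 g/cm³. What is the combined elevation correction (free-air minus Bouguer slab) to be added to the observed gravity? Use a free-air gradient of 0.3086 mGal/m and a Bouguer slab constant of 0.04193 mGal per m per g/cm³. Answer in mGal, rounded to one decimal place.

Combined gradient = 0.3086 − 0.04193 × 2.20 = 0.2163540 mGal/m
Combined elevation correction = 0.2163540 × 1913.0 = 413.9 mGal

413.9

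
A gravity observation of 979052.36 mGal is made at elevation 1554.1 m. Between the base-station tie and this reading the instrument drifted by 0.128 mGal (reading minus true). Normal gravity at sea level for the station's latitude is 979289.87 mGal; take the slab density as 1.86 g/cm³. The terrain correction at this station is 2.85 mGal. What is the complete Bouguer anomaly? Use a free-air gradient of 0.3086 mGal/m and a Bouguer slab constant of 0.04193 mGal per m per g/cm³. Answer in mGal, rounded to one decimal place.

123.6

Drift-corrected reading = 979052.36 − (0.128) = 979052.232 mGal
Free-air correction = 0.3086 × 1554.1 = 479.60 mGal
Free-air anomaly = 979052.232 − 979289.87 + (479.60) = 241.962 mGal
Bouguer slab correction = 0.04193 × 1.86 × 1554.1 = 121.20 mGal
Simple Bouguer anomaly = 241.962 − (121.20) = 120.762 mGal
Complete Bouguer anomaly = 120.762 + 2.85 = 123.612 mGal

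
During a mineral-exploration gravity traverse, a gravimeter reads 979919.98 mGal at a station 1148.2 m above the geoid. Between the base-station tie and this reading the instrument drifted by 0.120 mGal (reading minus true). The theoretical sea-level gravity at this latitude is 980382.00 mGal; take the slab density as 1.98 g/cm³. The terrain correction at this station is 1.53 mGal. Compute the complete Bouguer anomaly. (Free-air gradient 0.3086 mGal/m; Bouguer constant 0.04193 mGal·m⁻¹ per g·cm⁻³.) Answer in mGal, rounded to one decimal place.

Drift-corrected reading = 979919.98 − (0.120) = 979919.860 mGal
Free-air correction = 0.3086 × 1148.2 = 354.33 mGal
Free-air anomaly = 979919.860 − 980382.00 + (354.33) = -107.810 mGal
Bouguer slab correction = 0.04193 × 1.98 × 1148.2 = 95.33 mGal
Simple Bouguer anomaly = -107.810 − (95.33) = -203.140 mGal
Complete Bouguer anomaly = -203.140 + 1.53 = -201.610 mGal

-201.6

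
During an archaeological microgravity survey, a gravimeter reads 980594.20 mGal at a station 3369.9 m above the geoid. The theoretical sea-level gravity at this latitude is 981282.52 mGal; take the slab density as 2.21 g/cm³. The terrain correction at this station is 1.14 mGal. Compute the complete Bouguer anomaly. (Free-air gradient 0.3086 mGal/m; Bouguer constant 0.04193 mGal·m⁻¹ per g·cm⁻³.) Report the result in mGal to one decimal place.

40.5

Free-air correction = 0.3086 × 3369.9 = 1039.95 mGal
Free-air anomaly = 980594.20 − 981282.52 + (1039.95) = 351.63 mGal
Bouguer slab correction = 0.04193 × 2.21 × 3369.9 = 312.27 mGal
Simple Bouguer anomaly = 351.63 − (312.27) = 39.36 mGal
Complete Bouguer anomaly = 39.36 + 1.14 = 40.50 mGal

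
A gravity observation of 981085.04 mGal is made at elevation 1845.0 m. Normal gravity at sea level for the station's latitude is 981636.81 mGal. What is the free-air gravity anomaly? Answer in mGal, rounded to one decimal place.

Free-air correction = 0.3086 × 1845.0 = 569.37 mGal
Free-air anomaly = 981085.04 − 981636.81 + (569.37) = 17.60 mGal

17.6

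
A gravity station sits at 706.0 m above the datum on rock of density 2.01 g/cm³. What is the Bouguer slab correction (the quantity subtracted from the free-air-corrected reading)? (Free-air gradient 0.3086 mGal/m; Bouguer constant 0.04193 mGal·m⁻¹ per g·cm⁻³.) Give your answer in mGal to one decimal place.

Bouguer slab correction = 0.04193 × 2.01 × 706.0 = 59.5 mGal

59.5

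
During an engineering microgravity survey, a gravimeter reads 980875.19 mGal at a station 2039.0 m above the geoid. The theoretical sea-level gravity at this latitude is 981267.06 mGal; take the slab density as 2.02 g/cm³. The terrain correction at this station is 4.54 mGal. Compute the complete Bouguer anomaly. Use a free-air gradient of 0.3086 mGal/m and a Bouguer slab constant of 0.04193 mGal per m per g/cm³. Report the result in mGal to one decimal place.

Free-air correction = 0.3086 × 2039.0 = 629.24 mGal
Free-air anomaly = 980875.19 − 981267.06 + (629.24) = 237.37 mGal
Bouguer slab correction = 0.04193 × 2.02 × 2039.0 = 172.70 mGal
Simple Bouguer anomaly = 237.37 − (172.70) = 64.67 mGal
Complete Bouguer anomaly = 64.67 + 4.54 = 69.21 mGal

69.2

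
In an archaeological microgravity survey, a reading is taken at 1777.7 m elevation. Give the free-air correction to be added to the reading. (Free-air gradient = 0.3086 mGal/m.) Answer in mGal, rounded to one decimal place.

Free-air correction = 0.3086 × 1777.7 = 548.6 mGal

548.6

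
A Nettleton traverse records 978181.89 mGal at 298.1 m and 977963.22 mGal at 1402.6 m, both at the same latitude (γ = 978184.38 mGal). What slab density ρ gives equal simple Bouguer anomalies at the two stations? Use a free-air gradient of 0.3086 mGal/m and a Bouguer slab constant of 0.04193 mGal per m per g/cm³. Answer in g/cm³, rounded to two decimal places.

Δg_obs = 977963.22 − 978181.89 = -218.67 mGal over Δh = 1402.6 − 298.1 = 1104.5 m
Equal Bouguer anomalies ⇒ Δg_obs + (0.3086 − 0.04193ρ)·Δh = 0
0.3086 − 0.04193ρ = −Δg_obs/Δh = 0.19798
ρ = (0.3086 − 0.19798) / 0.04193 = 2.64 g/cm³

2.64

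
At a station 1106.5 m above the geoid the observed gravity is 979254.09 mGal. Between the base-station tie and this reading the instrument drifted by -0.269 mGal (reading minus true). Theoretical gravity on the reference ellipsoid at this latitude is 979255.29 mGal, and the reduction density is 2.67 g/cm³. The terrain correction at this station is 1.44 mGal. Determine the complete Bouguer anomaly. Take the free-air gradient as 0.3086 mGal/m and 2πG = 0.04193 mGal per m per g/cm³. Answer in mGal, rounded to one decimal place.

218.1

Drift-corrected reading = 979254.09 − (-0.269) = 979254.359 mGal
Free-air correction = 0.3086 × 1106.5 = 341.47 mGal
Free-air anomaly = 979254.359 − 979255.29 + (341.47) = 340.539 mGal
Bouguer slab correction = 0.04193 × 2.67 × 1106.5 = 123.88 mGal
Simple Bouguer anomaly = 340.539 − (123.88) = 216.659 mGal
Complete Bouguer anomaly = 216.659 + 1.44 = 218.099 mGal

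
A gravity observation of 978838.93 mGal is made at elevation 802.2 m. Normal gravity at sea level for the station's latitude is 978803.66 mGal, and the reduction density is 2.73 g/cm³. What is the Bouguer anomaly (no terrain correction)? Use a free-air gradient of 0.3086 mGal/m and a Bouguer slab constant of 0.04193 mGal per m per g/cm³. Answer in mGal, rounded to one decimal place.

Free-air correction = 0.3086 × 802.2 = 247.56 mGal
Free-air anomaly = 978838.93 − 978803.66 + (247.56) = 282.83 mGal
Bouguer slab correction = 0.04193 × 2.73 × 802.2 = 91.83 mGal
Simple Bouguer anomaly = 282.83 − (91.83) = 191.00 mGal

191.0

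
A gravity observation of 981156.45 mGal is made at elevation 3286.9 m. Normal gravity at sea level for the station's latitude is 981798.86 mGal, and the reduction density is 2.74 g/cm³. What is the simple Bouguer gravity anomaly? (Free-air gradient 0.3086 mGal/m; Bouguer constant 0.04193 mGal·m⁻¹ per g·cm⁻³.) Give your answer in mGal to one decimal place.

-5.7

Free-air correction = 0.3086 × 3286.9 = 1014.34 mGal
Free-air anomaly = 981156.45 − 981798.86 + (1014.34) = 371.93 mGal
Bouguer slab correction = 0.04193 × 2.74 × 3286.9 = 377.63 mGal
Simple Bouguer anomaly = 371.93 − (377.63) = -5.70 mGal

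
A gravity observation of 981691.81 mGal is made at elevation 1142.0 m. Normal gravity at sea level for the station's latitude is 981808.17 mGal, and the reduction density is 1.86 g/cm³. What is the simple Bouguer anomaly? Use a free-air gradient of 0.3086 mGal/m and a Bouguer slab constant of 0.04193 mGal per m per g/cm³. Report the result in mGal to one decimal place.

Free-air correction = 0.3086 × 1142.0 = 352.42 mGal
Free-air anomaly = 981691.81 − 981808.17 + (352.42) = 236.06 mGal
Bouguer slab correction = 0.04193 × 1.86 × 1142.0 = 89.06 mGal
Simple Bouguer anomaly = 236.06 − (89.06) = 147.00 mGal

147.0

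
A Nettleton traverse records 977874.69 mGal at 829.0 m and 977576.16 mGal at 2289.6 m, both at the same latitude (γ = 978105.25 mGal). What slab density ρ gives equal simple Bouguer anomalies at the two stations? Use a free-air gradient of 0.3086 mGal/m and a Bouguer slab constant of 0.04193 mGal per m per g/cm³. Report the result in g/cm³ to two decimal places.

2.49

Δg_obs = 977576.16 − 977874.69 = -298.53 mGal over Δh = 2289.6 − 829.0 = 1460.6 m
Equal Bouguer anomalies ⇒ Δg_obs + (0.3086 − 0.04193ρ)·Δh = 0
0.3086 − 0.04193ρ = −Δg_obs/Δh = 0.20439
ρ = (0.3086 − 0.20439) / 0.04193 = 2.49 g/cm³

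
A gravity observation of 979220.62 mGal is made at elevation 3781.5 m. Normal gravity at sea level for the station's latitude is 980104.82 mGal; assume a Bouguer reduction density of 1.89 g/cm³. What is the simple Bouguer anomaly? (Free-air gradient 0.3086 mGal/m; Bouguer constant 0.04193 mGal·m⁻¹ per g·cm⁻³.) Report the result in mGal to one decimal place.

Free-air correction = 0.3086 × 3781.5 = 1166.97 mGal
Free-air anomaly = 979220.62 − 980104.82 + (1166.97) = 282.77 mGal
Bouguer slab correction = 0.04193 × 1.89 × 3781.5 = 299.68 mGal
Simple Bouguer anomaly = 282.77 − (299.68) = -16.91 mGal

-16.9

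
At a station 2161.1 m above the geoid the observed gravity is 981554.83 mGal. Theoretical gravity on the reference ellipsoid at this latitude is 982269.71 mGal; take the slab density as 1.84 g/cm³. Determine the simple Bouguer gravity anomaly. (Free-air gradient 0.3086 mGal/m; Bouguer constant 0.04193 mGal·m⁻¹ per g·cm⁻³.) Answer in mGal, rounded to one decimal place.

Free-air correction = 0.3086 × 2161.1 = 666.92 mGal
Free-air anomaly = 981554.83 − 982269.71 + (666.92) = -47.96 mGal
Bouguer slab correction = 0.04193 × 1.84 × 2161.1 = 166.73 mGal
Simple Bouguer anomaly = -47.96 − (166.73) = -214.69 mGal

-214.7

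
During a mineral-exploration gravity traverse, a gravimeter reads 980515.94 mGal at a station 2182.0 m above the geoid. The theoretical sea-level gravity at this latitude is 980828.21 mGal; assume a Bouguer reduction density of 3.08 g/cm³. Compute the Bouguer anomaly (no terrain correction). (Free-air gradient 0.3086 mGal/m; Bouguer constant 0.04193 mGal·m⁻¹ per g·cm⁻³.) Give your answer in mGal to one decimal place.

79.3

Free-air correction = 0.3086 × 2182.0 = 673.37 mGal
Free-air anomaly = 980515.94 − 980828.21 + (673.37) = 361.10 mGal
Bouguer slab correction = 0.04193 × 3.08 × 2182.0 = 281.79 mGal
Simple Bouguer anomaly = 361.10 − (281.79) = 79.31 mGal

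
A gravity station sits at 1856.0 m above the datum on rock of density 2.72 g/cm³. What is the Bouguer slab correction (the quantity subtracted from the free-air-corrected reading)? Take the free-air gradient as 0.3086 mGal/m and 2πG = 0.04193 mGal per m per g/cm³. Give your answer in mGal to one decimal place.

Bouguer slab correction = 0.04193 × 2.72 × 1856.0 = 211.7 mGal

211.7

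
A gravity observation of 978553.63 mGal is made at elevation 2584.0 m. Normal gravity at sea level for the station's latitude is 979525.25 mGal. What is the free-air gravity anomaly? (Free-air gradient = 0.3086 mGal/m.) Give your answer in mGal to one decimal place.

-174.2

Free-air correction = 0.3086 × 2584.0 = 797.42 mGal
Free-air anomaly = 978553.63 − 979525.25 + (797.42) = -174.20 mGal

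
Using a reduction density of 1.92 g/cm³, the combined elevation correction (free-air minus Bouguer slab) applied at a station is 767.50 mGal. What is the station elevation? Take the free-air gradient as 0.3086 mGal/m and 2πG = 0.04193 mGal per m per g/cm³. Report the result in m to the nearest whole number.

3365

Combined gradient = 0.3086 − 0.04193 × 1.92 = 0.2280944 mGal/m
h = 767.50 / 0.2280944 = 3364.83 m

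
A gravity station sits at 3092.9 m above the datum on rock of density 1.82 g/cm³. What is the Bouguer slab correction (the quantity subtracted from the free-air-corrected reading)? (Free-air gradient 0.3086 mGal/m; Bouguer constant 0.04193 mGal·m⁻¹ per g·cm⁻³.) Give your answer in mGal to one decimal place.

236.0

Bouguer slab correction = 0.04193 × 1.82 × 3092.9 = 236.0 mGal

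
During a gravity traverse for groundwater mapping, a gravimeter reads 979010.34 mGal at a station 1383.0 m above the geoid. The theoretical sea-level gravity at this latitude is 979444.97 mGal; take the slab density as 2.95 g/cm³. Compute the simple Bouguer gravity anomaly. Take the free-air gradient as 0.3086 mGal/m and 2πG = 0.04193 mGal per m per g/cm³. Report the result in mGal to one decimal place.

Free-air correction = 0.3086 × 1383.0 = 426.79 mGal
Free-air anomaly = 979010.34 − 979444.97 + (426.79) = -7.84 mGal
Bouguer slab correction = 0.04193 × 2.95 × 1383.0 = 171.07 mGal
Simple Bouguer anomaly = -7.84 − (171.07) = -178.91 mGal

-178.9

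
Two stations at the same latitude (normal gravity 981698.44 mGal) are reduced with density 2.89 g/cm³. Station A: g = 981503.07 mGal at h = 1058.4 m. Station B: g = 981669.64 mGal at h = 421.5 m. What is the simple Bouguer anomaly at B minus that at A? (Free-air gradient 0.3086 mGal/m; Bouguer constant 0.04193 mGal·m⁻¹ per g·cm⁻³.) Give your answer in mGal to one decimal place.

Δg_SB(A) = 981503.07 − 981698.44 + 0.3086×1058.4 − 0.04193×2.89×1058.4 = 3.00 mGal
Δg_SB(B) = 981669.64 − 981698.44 + 0.3086×421.5 − 0.04193×2.89×421.5 = 50.20 mGal
Difference = 50.20 − (3.00) = 47.20 mGal

47.2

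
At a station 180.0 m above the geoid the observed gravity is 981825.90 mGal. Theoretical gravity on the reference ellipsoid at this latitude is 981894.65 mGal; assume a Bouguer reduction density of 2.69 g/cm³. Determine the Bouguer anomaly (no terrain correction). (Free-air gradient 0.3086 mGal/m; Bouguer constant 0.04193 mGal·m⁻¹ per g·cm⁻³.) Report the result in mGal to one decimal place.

Free-air correction = 0.3086 × 180.0 = 55.55 mGal
Free-air anomaly = 981825.90 − 981894.65 + (55.55) = -13.20 mGal
Bouguer slab correction = 0.04193 × 2.69 × 180.0 = 20.30 mGal
Simple Bouguer anomaly = -13.20 − (20.30) = -33.50 mGal

-33.5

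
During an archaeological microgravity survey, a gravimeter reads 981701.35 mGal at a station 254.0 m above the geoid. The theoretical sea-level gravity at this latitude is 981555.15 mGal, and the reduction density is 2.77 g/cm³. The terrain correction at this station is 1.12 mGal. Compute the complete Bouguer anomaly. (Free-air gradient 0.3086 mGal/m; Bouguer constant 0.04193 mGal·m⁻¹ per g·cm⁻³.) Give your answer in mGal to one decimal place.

196.2

Free-air correction = 0.3086 × 254.0 = 78.38 mGal
Free-air anomaly = 981701.35 − 981555.15 + (78.38) = 224.58 mGal
Bouguer slab correction = 0.04193 × 2.77 × 254.0 = 29.50 mGal
Simple Bouguer anomaly = 224.58 − (29.50) = 195.08 mGal
Complete Bouguer anomaly = 195.08 + 1.12 = 196.20 mGal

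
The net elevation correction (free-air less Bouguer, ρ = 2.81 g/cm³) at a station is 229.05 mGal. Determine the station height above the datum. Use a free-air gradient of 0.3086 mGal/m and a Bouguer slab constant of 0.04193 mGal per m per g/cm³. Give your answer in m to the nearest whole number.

Combined gradient = 0.3086 − 0.04193 × 2.81 = 0.1907767 mGal/m
h = 229.05 / 0.1907767 = 1200.62 m

1201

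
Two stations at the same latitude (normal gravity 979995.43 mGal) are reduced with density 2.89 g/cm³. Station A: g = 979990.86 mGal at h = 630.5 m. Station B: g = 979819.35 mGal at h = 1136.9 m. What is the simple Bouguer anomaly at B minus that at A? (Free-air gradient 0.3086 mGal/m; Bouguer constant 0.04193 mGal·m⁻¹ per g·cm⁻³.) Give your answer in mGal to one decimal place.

Δg_SB(A) = 979990.86 − 979995.43 + 0.3086×630.5 − 0.04193×2.89×630.5 = 113.60 mGal
Δg_SB(B) = 979819.35 − 979995.43 + 0.3086×1136.9 − 0.04193×2.89×1136.9 = 37.00 mGal
Difference = 37.00 − (113.60) = -76.60 mGal

-76.6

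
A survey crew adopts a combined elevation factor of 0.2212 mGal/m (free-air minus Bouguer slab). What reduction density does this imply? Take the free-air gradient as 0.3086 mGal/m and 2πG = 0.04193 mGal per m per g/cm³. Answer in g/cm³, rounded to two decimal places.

0.2212 = 0.3086 − 0.04193 × ρ
ρ = (0.3086 − 0.2212) / 0.04193 = 2.08 g/cm³

2.08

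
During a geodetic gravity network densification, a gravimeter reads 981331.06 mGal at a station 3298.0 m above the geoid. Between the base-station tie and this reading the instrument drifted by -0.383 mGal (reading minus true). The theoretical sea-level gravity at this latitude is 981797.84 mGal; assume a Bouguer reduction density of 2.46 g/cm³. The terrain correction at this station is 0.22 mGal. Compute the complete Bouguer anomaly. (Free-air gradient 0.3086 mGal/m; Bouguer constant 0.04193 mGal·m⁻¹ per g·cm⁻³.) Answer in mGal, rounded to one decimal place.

211.4

Drift-corrected reading = 981331.06 − (-0.383) = 981331.443 mGal
Free-air correction = 0.3086 × 3298.0 = 1017.76 mGal
Free-air anomaly = 981331.443 − 981797.84 + (1017.76) = 551.363 mGal
Bouguer slab correction = 0.04193 × 2.46 × 3298.0 = 340.18 mGal
Simple Bouguer anomaly = 551.363 − (340.18) = 211.183 mGal
Complete Bouguer anomaly = 211.183 + 0.22 = 211.403 mGal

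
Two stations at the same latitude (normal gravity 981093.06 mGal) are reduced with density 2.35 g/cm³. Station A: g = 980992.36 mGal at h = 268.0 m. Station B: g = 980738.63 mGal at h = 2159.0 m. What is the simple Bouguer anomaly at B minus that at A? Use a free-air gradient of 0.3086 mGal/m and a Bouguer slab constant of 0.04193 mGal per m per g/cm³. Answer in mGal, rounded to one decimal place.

143.5

Δg_SB(A) = 980992.36 − 981093.06 + 0.3086×268.0 − 0.04193×2.35×268.0 = -44.40 mGal
Δg_SB(B) = 980738.63 − 981093.06 + 0.3086×2159.0 − 0.04193×2.35×2159.0 = 99.10 mGal
Difference = 99.10 − (-44.40) = 143.50 mGal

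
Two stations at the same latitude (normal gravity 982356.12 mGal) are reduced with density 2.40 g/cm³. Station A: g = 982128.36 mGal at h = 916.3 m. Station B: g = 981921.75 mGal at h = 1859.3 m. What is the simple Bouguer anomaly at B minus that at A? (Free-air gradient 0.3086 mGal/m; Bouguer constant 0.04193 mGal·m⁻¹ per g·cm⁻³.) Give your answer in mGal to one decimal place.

-10.5

Δg_SB(A) = 982128.36 − 982356.12 + 0.3086×916.3 − 0.04193×2.40×916.3 = -37.20 mGal
Δg_SB(B) = 981921.75 − 982356.12 + 0.3086×1859.3 − 0.04193×2.40×1859.3 = -47.70 mGal
Difference = -47.70 − (-37.20) = -10.50 mGal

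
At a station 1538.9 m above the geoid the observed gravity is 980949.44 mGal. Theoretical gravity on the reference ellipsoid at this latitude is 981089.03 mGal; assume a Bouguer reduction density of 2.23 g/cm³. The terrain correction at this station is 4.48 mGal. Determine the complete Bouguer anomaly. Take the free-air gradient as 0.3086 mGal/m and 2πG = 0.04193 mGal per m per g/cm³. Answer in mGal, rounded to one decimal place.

195.9

Free-air correction = 0.3086 × 1538.9 = 474.90 mGal
Free-air anomaly = 980949.44 − 981089.03 + (474.90) = 335.31 mGal
Bouguer slab correction = 0.04193 × 2.23 × 1538.9 = 143.89 mGal
Simple Bouguer anomaly = 335.31 − (143.89) = 191.42 mGal
Complete Bouguer anomaly = 191.42 + 4.48 = 195.90 mGal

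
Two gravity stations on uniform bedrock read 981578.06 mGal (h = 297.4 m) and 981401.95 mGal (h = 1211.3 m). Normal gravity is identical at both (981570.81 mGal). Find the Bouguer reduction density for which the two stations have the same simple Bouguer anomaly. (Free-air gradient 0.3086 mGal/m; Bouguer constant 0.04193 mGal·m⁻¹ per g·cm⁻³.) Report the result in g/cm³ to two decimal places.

2.76

Δg_obs = 981401.95 − 981578.06 = -176.11 mGal over Δh = 1211.3 − 297.4 = 913.9 m
Equal Bouguer anomalies ⇒ Δg_obs + (0.3086 − 0.04193ρ)·Δh = 0
0.3086 − 0.04193ρ = −Δg_obs/Δh = 0.19270
ρ = (0.3086 − 0.19270) / 0.04193 = 2.76 g/cm³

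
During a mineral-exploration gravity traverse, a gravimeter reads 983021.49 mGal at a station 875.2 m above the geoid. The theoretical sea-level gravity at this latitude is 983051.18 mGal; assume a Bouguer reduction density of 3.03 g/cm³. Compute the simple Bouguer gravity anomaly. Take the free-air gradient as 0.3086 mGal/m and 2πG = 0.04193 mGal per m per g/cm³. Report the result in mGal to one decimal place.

Free-air correction = 0.3086 × 875.2 = 270.09 mGal
Free-air anomaly = 983021.49 − 983051.18 + (270.09) = 240.40 mGal
Bouguer slab correction = 0.04193 × 3.03 × 875.2 = 111.19 mGal
Simple Bouguer anomaly = 240.40 − (111.19) = 129.21 mGal

129.2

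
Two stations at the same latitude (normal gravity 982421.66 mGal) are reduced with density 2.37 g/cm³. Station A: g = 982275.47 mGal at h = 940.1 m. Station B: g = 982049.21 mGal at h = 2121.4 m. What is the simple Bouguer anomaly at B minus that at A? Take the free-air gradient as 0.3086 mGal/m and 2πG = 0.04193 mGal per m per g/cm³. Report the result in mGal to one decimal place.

Δg_SB(A) = 982275.47 − 982421.66 + 0.3086×940.1 − 0.04193×2.37×940.1 = 50.50 mGal
Δg_SB(B) = 982049.21 − 982421.66 + 0.3086×2121.4 − 0.04193×2.37×2121.4 = 71.40 mGal
Difference = 71.40 − (50.50) = 20.90 mGal

20.9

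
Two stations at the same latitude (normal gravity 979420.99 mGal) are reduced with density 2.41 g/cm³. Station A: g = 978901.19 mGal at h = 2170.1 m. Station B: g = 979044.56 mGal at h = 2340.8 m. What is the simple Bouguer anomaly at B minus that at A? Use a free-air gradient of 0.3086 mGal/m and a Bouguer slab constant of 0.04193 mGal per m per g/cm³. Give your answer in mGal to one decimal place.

178.8

Δg_SB(A) = 978901.19 − 979420.99 + 0.3086×2170.1 − 0.04193×2.41×2170.1 = -69.40 mGal
Δg_SB(B) = 979044.56 − 979420.99 + 0.3086×2340.8 − 0.04193×2.41×2340.8 = 109.40 mGal
Difference = 109.40 − (-69.40) = 178.80 mGal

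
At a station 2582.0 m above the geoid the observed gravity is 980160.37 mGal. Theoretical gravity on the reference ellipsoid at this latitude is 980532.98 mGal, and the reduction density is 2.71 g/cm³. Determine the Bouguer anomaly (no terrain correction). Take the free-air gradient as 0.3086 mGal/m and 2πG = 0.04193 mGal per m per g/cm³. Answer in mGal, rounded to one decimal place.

130.8

Free-air correction = 0.3086 × 2582.0 = 796.81 mGal
Free-air anomaly = 980160.37 − 980532.98 + (796.81) = 424.20 mGal
Bouguer slab correction = 0.04193 × 2.71 × 2582.0 = 293.39 mGal
Simple Bouguer anomaly = 424.20 − (293.39) = 130.81 mGal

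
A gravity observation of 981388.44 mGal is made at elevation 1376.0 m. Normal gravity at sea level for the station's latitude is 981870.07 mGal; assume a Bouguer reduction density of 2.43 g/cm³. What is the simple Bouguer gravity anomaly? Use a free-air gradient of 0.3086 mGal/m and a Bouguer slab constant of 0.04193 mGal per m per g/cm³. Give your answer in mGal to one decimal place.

-197.2

Free-air correction = 0.3086 × 1376.0 = 424.63 mGal
Free-air anomaly = 981388.44 − 981870.07 + (424.63) = -57.00 mGal
Bouguer slab correction = 0.04193 × 2.43 × 1376.0 = 140.20 mGal
Simple Bouguer anomaly = -57.00 − (140.20) = -197.20 mGal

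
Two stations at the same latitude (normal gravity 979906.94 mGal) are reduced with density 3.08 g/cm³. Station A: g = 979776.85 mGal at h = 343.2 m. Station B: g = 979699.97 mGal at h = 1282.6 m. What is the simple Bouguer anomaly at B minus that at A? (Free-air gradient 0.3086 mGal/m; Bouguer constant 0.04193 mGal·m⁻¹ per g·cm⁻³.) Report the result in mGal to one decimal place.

Δg_SB(A) = 979776.85 − 979906.94 + 0.3086×343.2 − 0.04193×3.08×343.2 = -68.50 mGal
Δg_SB(B) = 979699.97 − 979906.94 + 0.3086×1282.6 − 0.04193×3.08×1282.6 = 23.20 mGal
Difference = 23.20 − (-68.50) = 91.70 mGal

91.7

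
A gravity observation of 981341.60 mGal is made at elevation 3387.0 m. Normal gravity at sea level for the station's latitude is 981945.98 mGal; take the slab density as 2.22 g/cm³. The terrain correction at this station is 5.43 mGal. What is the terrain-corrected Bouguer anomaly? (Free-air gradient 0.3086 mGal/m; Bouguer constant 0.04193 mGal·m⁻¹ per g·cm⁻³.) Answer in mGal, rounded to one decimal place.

131.0

Free-air correction = 0.3086 × 3387.0 = 1045.23 mGal
Free-air anomaly = 981341.60 − 981945.98 + (1045.23) = 440.85 mGal
Bouguer slab correction = 0.04193 × 2.22 × 3387.0 = 315.28 mGal
Simple Bouguer anomaly = 440.85 − (315.28) = 125.57 mGal
Complete Bouguer anomaly = 125.57 + 5.43 = 131.00 mGal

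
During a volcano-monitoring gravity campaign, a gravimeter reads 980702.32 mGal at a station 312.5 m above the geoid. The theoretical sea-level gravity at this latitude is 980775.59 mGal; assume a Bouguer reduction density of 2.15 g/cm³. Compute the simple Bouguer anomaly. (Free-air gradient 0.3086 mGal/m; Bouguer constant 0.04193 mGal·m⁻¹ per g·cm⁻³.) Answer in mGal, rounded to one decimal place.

-5.0

Free-air correction = 0.3086 × 312.5 = 96.44 mGal
Free-air anomaly = 980702.32 − 980775.59 + (96.44) = 23.17 mGal
Bouguer slab correction = 0.04193 × 2.15 × 312.5 = 28.17 mGal
Simple Bouguer anomaly = 23.17 − (28.17) = -5.00 mGal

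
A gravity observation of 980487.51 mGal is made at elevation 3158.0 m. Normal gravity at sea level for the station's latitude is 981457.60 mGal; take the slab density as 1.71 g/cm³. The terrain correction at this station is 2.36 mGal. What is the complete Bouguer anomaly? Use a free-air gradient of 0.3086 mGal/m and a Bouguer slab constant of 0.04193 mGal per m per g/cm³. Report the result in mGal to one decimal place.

-219.6

Free-air correction = 0.3086 × 3158.0 = 974.56 mGal
Free-air anomaly = 980487.51 − 981457.60 + (974.56) = 4.47 mGal
Bouguer slab correction = 0.04193 × 1.71 × 3158.0 = 226.43 mGal
Simple Bouguer anomaly = 4.47 − (226.43) = -221.96 mGal
Complete Bouguer anomaly = -221.96 + 2.36 = -219.60 mGal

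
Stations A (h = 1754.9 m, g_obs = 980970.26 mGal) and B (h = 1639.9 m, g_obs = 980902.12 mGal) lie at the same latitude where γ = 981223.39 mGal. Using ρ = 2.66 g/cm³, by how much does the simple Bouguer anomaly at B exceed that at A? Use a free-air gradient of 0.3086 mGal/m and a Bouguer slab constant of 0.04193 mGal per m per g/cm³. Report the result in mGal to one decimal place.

-90.8

Δg_SB(A) = 980970.26 − 981223.39 + 0.3086×1754.9 − 0.04193×2.66×1754.9 = 92.70 mGal
Δg_SB(B) = 980902.12 − 981223.39 + 0.3086×1639.9 − 0.04193×2.66×1639.9 = 1.90 mGal
Difference = 1.90 − (92.70) = -90.80 mGal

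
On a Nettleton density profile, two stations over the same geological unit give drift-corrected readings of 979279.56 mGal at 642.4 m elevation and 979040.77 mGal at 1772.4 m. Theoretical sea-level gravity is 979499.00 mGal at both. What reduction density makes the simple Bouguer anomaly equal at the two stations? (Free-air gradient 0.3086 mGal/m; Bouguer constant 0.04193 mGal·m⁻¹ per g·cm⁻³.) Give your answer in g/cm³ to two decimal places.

2.32

Δg_obs = 979040.77 − 979279.56 = -238.79 mGal over Δh = 1772.4 − 642.4 = 1130.0 m
Equal Bouguer anomalies ⇒ Δg_obs + (0.3086 − 0.04193ρ)·Δh = 0
0.3086 − 0.04193ρ = −Δg_obs/Δh = 0.21132
ρ = (0.3086 − 0.21132) / 0.04193 = 2.32 g/cm³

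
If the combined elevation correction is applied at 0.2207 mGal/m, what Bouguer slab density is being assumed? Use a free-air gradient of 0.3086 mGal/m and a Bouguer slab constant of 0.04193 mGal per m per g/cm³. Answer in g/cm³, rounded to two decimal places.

2.10

0.2207 = 0.3086 − 0.04193 × ρ
ρ = (0.3086 − 0.2207) / 0.04193 = 2.10 g/cm³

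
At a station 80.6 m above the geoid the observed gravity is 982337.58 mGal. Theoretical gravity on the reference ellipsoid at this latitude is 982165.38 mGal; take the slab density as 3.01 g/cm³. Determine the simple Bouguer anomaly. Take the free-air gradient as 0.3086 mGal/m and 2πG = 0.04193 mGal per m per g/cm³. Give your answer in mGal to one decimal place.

186.9

Free-air correction = 0.3086 × 80.6 = 24.87 mGal
Free-air anomaly = 982337.58 − 982165.38 + (24.87) = 197.07 mGal
Bouguer slab correction = 0.04193 × 3.01 × 80.6 = 10.17 mGal
Simple Bouguer anomaly = 197.07 − (10.17) = 186.90 mGal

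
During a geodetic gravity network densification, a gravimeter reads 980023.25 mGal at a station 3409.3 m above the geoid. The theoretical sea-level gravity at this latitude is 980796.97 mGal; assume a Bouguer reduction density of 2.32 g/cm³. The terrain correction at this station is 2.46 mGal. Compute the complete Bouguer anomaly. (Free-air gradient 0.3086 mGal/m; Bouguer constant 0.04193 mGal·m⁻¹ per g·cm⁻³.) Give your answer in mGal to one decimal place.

Free-air correction = 0.3086 × 3409.3 = 1052.11 mGal
Free-air anomaly = 980023.25 − 980796.97 + (1052.11) = 278.39 mGal
Bouguer slab correction = 0.04193 × 2.32 × 3409.3 = 331.65 mGal
Simple Bouguer anomaly = 278.39 − (331.65) = -53.26 mGal
Complete Bouguer anomaly = -53.26 + 2.46 = -50.80 mGal

-50.8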